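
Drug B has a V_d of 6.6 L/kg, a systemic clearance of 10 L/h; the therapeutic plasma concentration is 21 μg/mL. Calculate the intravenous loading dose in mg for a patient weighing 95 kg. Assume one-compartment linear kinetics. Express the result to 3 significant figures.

Vd = 6.6 L/kg × 95 kg = 627.0 L
The loading dose fills Vd to the target concentration; clearance is irrelevant here.
LD = Vd × C = 627.0 × 21.00 = 13170 mg

13200 mg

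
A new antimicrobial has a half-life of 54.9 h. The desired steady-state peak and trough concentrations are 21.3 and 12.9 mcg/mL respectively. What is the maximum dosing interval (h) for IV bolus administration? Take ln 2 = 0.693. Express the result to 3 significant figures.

39.7 h

k = 0.693 / t½ = 0.693 / 54.9 = 0.01262 h⁻¹
Between IV bolus doses, concentration decays as C = C₀·e^(−kτ), so C_peak/C_trough = e^(kτ).
τ_max = ln(C_peak/C_trough) / k = ln(21.3/12.9) / 0.01262 = 0.5015 / 0.01262 = 39.74 h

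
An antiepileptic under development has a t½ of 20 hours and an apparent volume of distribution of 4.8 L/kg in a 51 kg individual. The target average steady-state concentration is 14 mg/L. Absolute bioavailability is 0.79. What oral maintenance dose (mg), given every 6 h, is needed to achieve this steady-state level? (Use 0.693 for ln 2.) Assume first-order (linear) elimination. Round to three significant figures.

902 mg

Vd(total) = 51 kg × 4.8 L/kg = 244.8 L
k = 0.693/20 = 0.03465 h⁻¹, so CL = k·Vd = 0.03465 × 244.8 = 8.482 L/h
D = CL × Css × τ / F = 8.482 × 14 × 6 / 0.79 = 901.9 mg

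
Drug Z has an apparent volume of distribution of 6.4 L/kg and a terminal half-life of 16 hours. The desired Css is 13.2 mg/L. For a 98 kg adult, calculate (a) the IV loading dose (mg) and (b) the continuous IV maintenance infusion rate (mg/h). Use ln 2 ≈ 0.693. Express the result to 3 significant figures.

Total Vd = 6.4 × 98 = 627.2 L
LD = Vd × C = 627.2 × 13.2 = 8279 mg
CL = 0.693 × Vd / t½ = 0.693 × 627.2 / 16 = 27.17 L/h
Infusion rate = CL × Css = 27.17 × 13.2 = 358.6 mg/h

(a) 8280 mg; (b) 359 mg/h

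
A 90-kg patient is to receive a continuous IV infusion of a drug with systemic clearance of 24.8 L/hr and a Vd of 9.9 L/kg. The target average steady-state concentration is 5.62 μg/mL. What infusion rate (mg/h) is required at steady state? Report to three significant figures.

139 mg/h

Vd does not affect the maintenance rate; only clearance governs steady-state input.
Rate = CL × Css = 24.80 × 5.62 = 139.4 mg/h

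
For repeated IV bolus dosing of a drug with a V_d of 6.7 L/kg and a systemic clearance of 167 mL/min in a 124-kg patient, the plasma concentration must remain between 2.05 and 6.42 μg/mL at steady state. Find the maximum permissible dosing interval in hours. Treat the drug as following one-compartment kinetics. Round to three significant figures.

94.7 h

Vd = 6.7 L/kg × 124 kg = 830.8 L
CL = 167 mL/min = 167 × 0.06 = 10.02 L/h
k = CL / Vd = 10.02 / 830.8 = 0.01206 h⁻¹
Between IV bolus doses, concentration decays as C = C₀·e^(−kτ), so C_peak/C_trough = e^(kτ).
τ_max = ln(C_peak/C_trough) / k = ln(6.42/2.05) / 0.01206 = 1.142 / 0.01206 = 94.69 h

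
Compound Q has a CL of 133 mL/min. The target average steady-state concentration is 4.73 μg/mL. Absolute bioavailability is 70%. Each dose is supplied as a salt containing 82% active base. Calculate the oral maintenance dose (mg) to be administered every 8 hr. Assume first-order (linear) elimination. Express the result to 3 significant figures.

526 mg

Convert clearance: 133 mL/min × 60 min/h ÷ 1000 mL/L = 7.980 L/h
At steady state, dose per interval replaces the amount cleared in that interval: F·S·D/τ = CL·Css.
D = CL × Css × τ / F / S = 7.980 × 4.73 × 8 / 0.7 / 0.82 = 526.1 mg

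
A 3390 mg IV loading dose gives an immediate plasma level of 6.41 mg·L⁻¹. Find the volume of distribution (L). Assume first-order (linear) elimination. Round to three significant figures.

Immediately after an IV bolus, C₀ = Dose / Vd, so Vd = Dose / C₀.
Vd = 3390 / 6.41 = 528.9 L

529 L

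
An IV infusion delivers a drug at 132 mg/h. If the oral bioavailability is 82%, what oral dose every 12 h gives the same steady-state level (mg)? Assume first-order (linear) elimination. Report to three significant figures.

To maintain the same Css, the systemic dosing rate must be unchanged: F·D/τ = infusion rate.
D = rate × τ / F = 132 × 12 / 0.82 = 1932 mg

1930 mg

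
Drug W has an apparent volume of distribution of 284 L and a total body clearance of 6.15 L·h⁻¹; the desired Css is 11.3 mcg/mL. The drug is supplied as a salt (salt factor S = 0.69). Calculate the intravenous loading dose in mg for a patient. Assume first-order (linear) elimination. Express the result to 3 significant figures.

Loading dose depends on Vd (not clearance): it fills the distribution volume.
LD = Vd × C / S = 284.0 × 11.30 / 0.69 = 4651 mg

4650 mg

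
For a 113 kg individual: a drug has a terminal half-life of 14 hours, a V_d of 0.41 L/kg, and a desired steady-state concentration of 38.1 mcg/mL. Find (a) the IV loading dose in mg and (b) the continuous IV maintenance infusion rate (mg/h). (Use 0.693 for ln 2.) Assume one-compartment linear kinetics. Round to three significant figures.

Vd = 0.41 L/kg × 113 kg = 46.33 L
LD = Vd × C = 46.33 × 38.1 = 1765 mg
CL = 0.693 × Vd / t½ = 0.693 × 46.33 / 14 = 2.293 L/h
Infusion rate = CL × Css = 2.293 × 38.1 = 87.36 mg/h

(a) 1770 mg; (b) 87.4 mg/h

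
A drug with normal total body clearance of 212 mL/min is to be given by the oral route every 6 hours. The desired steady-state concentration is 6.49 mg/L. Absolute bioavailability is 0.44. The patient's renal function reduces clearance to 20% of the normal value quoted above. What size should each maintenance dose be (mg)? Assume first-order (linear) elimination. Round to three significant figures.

CL = 212 mL/min = 212 × 0.06 = 12.72 L/h
Patient clearance = 0.2 × 12.72 = 2.544 L/h
D = CL × Css × τ / F = 2.544 × 6.49 × 6 / 0.44 = 225.1 mg

225 mg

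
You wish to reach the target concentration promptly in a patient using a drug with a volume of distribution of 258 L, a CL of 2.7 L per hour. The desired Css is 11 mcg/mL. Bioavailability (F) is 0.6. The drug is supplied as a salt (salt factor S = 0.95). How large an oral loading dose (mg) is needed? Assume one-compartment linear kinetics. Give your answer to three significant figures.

LD = Vd × C / F / S = 258.0 × 11.00 / 0.6 / 0.95 = 4979 mg

4980 mg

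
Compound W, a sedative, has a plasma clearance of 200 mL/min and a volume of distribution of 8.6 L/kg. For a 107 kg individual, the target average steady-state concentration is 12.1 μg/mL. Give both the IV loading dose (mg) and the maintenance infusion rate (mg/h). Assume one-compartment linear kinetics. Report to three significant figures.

Vd(total) = 107 kg × 8.6 L/kg = 920.2 L
Loading: fill Vd to C_target → 920.2 L × 12.1 mg/L = 11130 mg
CL = 200 mL/min × 60/1000 = 12.00 L/h
Maintenance infusion rate = CL × Css = 12.00 × 12.1 = 145.2 mg/h

(a) 11100 mg; (b) 145 mg/h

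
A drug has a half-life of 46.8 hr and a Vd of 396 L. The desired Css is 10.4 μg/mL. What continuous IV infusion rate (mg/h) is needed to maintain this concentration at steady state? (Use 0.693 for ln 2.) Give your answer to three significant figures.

61.0 mg/h

k = 0.693/46.8 = 0.01481 h⁻¹, so CL = k·Vd = 0.01481 × 396.0 = 5.865 L/h
Infusion rate = CL × Css = 5.865 × 10.4 = 61.00 mg/h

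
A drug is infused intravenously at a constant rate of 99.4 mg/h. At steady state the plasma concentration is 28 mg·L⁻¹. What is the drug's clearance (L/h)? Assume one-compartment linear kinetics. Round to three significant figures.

At steady state, infusion rate = CL × Css, so CL = rate / Css.
CL = 99.4 / 28 = 3.550 L/h

3.55 L/h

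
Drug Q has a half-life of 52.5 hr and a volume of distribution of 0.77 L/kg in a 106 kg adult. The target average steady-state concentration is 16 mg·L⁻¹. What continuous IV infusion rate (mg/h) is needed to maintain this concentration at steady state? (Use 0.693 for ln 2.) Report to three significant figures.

17.2 mg/h

Vd = 0.77 L/kg × 106 kg = 81.62 L
CL = 0.693 × Vd / t½ = 0.693 × 81.62 / 52.5 = 1.077 L/h
Infusion rate = CL × Css = 1.077 × 16 = 17.23 mg/h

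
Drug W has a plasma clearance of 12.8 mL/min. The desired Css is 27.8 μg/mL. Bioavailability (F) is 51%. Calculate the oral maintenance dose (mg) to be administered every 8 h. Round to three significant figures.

CL = 12.8 mL/min × 60/1000 = 0.7680 L/h
D = CL × Css × τ / F = 0.7680 × 27.8 × 8 / 0.51 = 334.9 mg

335 mg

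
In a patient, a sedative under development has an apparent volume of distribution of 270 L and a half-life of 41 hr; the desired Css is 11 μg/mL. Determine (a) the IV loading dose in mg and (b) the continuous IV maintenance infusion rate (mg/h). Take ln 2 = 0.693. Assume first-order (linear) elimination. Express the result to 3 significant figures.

(a) 2970 mg; (b) 50.2 mg/h

LD = Vd × C = 270.0 × 11 = 2970 mg
CL = 0.693 × Vd / t½ = 0.693 × 270.0 / 41 = 4.564 L/h
Infusion rate = CL × Css = 4.564 × 11 = 50.20 mg/h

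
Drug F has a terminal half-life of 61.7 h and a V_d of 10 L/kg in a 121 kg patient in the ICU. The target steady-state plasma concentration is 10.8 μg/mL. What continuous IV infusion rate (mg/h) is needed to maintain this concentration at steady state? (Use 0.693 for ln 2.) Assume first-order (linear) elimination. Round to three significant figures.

Total Vd = 10 × 121 = 1210 L
k = 0.693/61.7 = 0.01123 h⁻¹, so CL = k·Vd = 0.01123 × 1210 = 13.59 L/h
Infusion rate = CL × Css = 13.59 × 10.8 = 146.8 mg/h

147 mg/h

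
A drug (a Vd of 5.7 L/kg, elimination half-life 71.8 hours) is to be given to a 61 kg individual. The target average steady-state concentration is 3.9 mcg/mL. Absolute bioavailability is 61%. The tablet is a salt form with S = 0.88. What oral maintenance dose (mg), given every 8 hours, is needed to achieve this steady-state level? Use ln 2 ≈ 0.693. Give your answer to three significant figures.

Vd(total) = 61 kg × 5.7 L/kg = 347.7 L
CL = 0.693 × Vd / t½ = 0.693 × 347.7 / 71.8 = 3.356 L/h
D = CL × Css × τ / F / S = 3.356 × 3.9 × 8 / 0.61 / 0.88 = 195.1 mg

195 mg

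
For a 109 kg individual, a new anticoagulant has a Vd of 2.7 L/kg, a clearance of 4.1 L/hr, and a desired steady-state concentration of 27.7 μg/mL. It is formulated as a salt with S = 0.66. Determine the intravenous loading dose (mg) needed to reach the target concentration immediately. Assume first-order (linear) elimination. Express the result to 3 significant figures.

12400 mg

Vd(total) = 109 kg × 2.7 L/kg = 294.3 L
LD = Vd × C / S = 294.3 × 27.70 / 0.66 = 12350 mg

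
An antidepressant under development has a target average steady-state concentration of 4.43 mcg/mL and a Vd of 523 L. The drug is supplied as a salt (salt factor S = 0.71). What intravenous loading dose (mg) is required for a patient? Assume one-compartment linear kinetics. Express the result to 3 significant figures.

LD = Vd × C / S = 523.0 × 4.430 / 0.71 = 3263 mg

3260 mg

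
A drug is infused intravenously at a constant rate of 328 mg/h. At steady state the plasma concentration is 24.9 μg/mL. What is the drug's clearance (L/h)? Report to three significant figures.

At steady state, infusion rate = CL × Css, so CL = rate / Css.
CL = 328 / 24.9 = 13.17 L/h

13.2 L/h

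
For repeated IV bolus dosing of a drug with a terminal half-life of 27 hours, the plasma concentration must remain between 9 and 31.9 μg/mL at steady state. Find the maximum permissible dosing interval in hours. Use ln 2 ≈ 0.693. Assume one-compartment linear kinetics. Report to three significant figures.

k = 0.693 / t½ = 0.693 / 27 = 0.02567 h⁻¹
Between IV bolus doses, concentration decays as C = C₀·e^(−kτ), so C_peak/C_trough = e^(kτ).
τ_max = ln(C_peak/C_trough) / k = ln(31.9/9) / 0.02567 = 1.265 / 0.02567 = 49.28 h

49.3 h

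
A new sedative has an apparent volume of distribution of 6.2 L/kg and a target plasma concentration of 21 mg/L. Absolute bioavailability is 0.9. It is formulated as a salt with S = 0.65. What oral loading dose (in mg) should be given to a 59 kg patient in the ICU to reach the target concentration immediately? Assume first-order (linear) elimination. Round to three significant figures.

Total Vd = 6.2 × 59 = 365.8 L
The loading dose fills Vd to the target concentration.
LD = Vd × C / F / S = 365.8 × 21.00 / 0.9 / 0.65 = 13130 mg

13100 mg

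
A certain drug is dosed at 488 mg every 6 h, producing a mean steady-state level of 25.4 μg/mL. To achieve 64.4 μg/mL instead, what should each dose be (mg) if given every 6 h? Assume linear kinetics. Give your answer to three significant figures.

1240 mg

For first-order elimination, Css ∝ F·D/(CL·τ); F and CL are unchanged, so Css ∝ D/τ.
D₂ = D₁ × (Css,target / Css,current) = 488 × 64.4/25.4 = 1237 mg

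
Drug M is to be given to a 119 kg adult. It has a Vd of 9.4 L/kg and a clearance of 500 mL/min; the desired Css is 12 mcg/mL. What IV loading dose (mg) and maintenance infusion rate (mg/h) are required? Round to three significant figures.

Vd(total) = 119 kg × 9.4 L/kg = 1119 L
LD = Vd · C_target = 1119 × 12 = 13430 mg
CL = 500 mL/min × 60/1000 = 30.00 L/h
Infusion rate = 30.00 L/h × 12 mg/L = 360.0 mg/h

(a) 13400 mg; (b) 360 mg/h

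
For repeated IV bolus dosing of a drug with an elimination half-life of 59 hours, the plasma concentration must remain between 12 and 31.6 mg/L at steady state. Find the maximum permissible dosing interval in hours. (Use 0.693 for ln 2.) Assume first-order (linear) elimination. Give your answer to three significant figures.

82.4 h

k = 0.693 / t½ = 0.693 / 59 = 0.01175 h⁻¹
Between IV bolus doses, concentration decays as C = C₀·e^(−kτ), so C_peak/C_trough = e^(kτ).
τ_max = ln(C_peak/C_trough) / k = ln(31.6/12) / 0.01175 = 0.9683 / 0.01175 = 82.41 h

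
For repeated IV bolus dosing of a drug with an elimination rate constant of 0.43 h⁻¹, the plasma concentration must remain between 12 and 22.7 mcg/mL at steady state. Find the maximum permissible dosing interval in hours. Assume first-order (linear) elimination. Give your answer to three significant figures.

Between IV bolus doses, concentration decays as C = C₀·e^(−kτ), so C_peak/C_trough = e^(kτ).
τ_max = ln(C_peak/C_trough) / k = ln(22.7/12) / 0.4300 = 0.6375 / 0.4300 = 1.483 h

1.48 h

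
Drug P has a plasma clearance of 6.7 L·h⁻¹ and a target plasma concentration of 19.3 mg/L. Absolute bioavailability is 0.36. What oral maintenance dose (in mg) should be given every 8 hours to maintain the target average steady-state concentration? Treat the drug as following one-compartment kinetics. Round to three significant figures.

2870 mg

D = CL × Css × τ / F = 6.700 × 19.3 × 8 / 0.36 = 2874 mg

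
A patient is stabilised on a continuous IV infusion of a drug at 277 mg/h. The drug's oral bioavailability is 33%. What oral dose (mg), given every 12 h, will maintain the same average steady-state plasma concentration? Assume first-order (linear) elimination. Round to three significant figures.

10100 mg

To maintain the same Css, the systemic dosing rate must be unchanged: F·D/τ = infusion rate.
D = rate × τ / F = 277 × 12 / 0.33 = 10070 mg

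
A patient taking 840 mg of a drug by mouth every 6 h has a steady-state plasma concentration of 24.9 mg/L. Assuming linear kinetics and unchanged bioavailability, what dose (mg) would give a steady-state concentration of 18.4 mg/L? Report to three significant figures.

With linear kinetics, Css is proportional to dose rate (D/τ) at fixed clearance.
D₂ = D₁ × (Css,target / Css,current) = 840 × 18.4/24.9 = 620.7 mg

621 mg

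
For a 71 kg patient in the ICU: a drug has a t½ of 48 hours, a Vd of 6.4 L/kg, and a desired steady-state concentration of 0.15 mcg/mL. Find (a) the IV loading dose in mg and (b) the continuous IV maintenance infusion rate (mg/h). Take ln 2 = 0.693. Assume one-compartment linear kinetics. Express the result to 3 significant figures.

(a) 68.2 mg; (b) 0.984 mg/h

Total Vd = 6.4 × 71 = 454.4 L
LD = Vd × C = 454.4 × 0.15 = 68.16 mg
CL = 0.693 × Vd / t½ = 0.693 × 454.4 / 48 = 6.560 L/h
Infusion rate = CL × Css = 6.560 × 0.15 = 0.9840 mg/h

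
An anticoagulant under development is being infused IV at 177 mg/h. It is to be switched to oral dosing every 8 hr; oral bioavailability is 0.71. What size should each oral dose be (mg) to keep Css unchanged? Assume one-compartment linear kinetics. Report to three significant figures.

1990 mg

To maintain the same Css, the systemic dosing rate must be unchanged: F·D/τ = infusion rate.
D = rate × τ / F = 177 × 8 / 0.71 = 1994 mg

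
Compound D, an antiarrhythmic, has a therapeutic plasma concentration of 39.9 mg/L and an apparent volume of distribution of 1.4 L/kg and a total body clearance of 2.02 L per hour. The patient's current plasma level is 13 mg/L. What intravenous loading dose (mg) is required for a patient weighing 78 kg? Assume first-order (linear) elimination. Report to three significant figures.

Vd(total) = 78 kg × 1.4 L/kg = 109.2 L
Loading dose depends on Vd (not clearance): it fills the distribution volume.
Concentration deficit ΔC = 39.9 − 13 = 26.90 mg/L
LD = Vd × ΔC = 109.2 × 26.90 = 2937 mg

2940 mg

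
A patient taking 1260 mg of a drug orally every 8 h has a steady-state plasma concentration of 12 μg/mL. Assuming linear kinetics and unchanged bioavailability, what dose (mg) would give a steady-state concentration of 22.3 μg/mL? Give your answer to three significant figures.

2340 mg

With linear kinetics, Css is proportional to dose rate (D/τ) at fixed clearance.
D₂ = D₁ × (Css,target / Css,current) = 1260 × 22.3/12 = 2342 mg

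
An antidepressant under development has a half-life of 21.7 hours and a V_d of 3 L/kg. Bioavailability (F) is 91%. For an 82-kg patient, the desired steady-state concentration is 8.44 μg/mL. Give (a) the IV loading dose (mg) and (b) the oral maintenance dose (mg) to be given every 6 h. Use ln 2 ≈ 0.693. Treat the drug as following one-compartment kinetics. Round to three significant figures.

Vd(total) = 82 kg × 3 L/kg = 246.0 L
LD = Vd × C = 246.0 × 8.44 = 2076 mg
CL = 0.693 × Vd / t½ = 0.693 × 246.0 / 21.7 = 7.856 L/h
D = CL × Css × τ / F = 7.856 × 8.44 × 6 / 0.91 = 437.2 mg

(a) 2080 mg; (b) 437 mg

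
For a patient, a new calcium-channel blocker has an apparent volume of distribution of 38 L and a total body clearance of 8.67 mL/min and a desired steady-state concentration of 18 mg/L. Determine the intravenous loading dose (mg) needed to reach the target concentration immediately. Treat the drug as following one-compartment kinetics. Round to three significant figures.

Loading dose depends on Vd (not clearance): it fills the distribution volume.
LD = Vd × C = 38.00 × 18.00 = 684.0 mg

684 mg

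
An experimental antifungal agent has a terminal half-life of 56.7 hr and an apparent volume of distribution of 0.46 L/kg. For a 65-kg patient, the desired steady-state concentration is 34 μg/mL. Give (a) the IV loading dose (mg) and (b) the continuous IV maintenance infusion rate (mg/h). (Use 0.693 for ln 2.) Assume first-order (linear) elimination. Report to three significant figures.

Vd(total) = 65 kg × 0.46 L/kg = 29.90 L
LD = Vd × C = 29.90 × 34 = 1017 mg
CL = 0.693 × Vd / t½ = 0.693 × 29.90 / 56.7 = 0.3654 L/h
Infusion rate = CL × Css = 0.3654 × 34 = 12.42 mg/h

(a) 1020 mg; (b) 12.4 mg/h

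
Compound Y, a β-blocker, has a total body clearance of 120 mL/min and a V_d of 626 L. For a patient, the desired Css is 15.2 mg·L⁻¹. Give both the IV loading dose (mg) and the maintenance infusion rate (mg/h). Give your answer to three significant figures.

(a) 9520 mg; (b) 109 mg/h

Loading dose = Vd × C = 626.0 × 15.2 = 9515 mg
CL = 120 mL/min × 60/1000 = 7.200 L/h
Maintenance: replace elimination → rate = CL × Css = 7.200 × 15.2 = 109.4 mg/h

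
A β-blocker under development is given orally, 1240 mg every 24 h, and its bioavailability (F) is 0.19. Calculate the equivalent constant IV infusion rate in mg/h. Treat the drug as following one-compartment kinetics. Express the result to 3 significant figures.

9.82 mg/h

Equivalent systemic input: infusion rate = F·D/τ.
Rate = 0.19 × 1240 / 24 = 9.817 mg/h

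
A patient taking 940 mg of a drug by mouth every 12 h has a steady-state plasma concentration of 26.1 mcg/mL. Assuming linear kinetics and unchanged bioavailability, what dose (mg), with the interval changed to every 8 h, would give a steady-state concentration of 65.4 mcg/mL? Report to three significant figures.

1570 mg

With linear kinetics, Css is proportional to dose rate (D/τ) at fixed clearance.
D₂ = D₁ × (Css,target / Css,current) × (τ₂/τ₁) = 940 × (65.4/26.1) × (8/12) = 1570 mg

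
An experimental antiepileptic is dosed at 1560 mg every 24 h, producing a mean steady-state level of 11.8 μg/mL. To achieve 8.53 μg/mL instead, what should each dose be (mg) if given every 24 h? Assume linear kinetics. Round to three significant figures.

With linear kinetics, Css is proportional to dose rate (D/τ) at fixed clearance.
D₂ = D₁ × (Css,target / Css,current) = 1560 × 8.53/11.8 = 1128 mg

1130 mg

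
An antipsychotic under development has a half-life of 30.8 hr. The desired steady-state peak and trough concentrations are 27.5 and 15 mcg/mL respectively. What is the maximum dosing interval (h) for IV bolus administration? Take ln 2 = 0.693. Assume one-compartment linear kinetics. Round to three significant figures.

k = 0.693 / t½ = 0.693 / 30.8 = 0.02250 h⁻¹
Between IV bolus doses, concentration decays as C = C₀·e^(−kτ), so C_peak/C_trough = e^(kτ).
τ_max = ln(C_peak/C_trough) / k = ln(27.5/15) / 0.02250 = 0.6061 / 0.02250 = 26.94 h

26.9 h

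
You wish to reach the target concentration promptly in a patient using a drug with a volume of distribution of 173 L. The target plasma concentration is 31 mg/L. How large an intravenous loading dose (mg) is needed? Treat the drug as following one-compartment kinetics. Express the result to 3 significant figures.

LD = Vd × C = 173.0 × 31.00 = 5363 mg

5360 mg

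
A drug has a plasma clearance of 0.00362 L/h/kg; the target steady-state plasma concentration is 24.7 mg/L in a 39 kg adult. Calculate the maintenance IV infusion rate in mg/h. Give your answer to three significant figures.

CL = 0.00362 L/h/kg × 39 kg = 0.1412 L/h
Rate = CL × Css = 0.1412 × 24.7 = 3.488 mg/h

3.49 mg/h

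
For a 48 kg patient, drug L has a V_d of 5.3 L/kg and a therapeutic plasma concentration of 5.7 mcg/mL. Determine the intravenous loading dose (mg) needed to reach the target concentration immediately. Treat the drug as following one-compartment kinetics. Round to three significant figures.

1450 mg

Vd(total) = 48 kg × 5.3 L/kg = 254.4 L
LD = Vd × C = 254.4 × 5.700 = 1450 mg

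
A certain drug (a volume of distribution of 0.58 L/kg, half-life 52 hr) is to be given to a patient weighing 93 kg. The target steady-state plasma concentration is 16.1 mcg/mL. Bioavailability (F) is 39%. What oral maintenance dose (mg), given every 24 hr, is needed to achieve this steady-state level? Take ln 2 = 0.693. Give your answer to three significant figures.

Vd = 0.58 L/kg × 93 kg = 53.94 L
CL = ln 2 · Vd / t½ = 0.693 × 53.94 / 52 = 0.7189 L/h
D = CL × Css × τ / F = 0.7189 × 16.1 × 24 / 0.39 = 712.3 mg

712 mg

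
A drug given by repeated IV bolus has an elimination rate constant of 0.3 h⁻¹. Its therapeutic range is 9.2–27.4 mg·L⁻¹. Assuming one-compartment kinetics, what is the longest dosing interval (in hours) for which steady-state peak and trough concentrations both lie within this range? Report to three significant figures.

3.64 h

Between IV bolus doses, concentration decays as C = C₀·e^(−kτ), so C_peak/C_trough = e^(kτ).
τ_max = ln(C_peak/C_trough) / k = ln(27.4/9.2) / 0.3000 = 1.091 / 0.3000 = 3.637 h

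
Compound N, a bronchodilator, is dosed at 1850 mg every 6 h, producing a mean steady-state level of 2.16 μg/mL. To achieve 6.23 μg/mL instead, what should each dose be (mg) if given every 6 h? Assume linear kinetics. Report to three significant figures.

For first-order elimination, Css ∝ F·D/(CL·τ); F and CL are unchanged, so Css ∝ D/τ.
D₂ = D₁ × (Css,target / Css,current) = 1850 × 6.23/2.16 = 5336 mg

5340 mg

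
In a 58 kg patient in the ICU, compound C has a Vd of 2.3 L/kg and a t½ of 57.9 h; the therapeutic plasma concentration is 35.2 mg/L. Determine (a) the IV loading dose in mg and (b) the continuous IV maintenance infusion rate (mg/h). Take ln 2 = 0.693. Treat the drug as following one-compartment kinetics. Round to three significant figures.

Vd(total) = 58 kg × 2.3 L/kg = 133.4 L
LD = Vd × C = 133.4 × 35.2 = 4696 mg
CL = 0.693 × Vd / t½ = 0.693 × 133.4 / 57.9 = 1.597 L/h
Infusion rate = CL × Css = 1.597 × 35.2 = 56.21 mg/h

(a) 4700 mg; (b) 56.2 mg/h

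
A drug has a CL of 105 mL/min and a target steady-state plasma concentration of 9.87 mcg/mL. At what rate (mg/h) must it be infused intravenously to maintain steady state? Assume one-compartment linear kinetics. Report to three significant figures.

62.2 mg/h

CL = 105 mL/min = 105 × 0.06 = 6.300 L/h
At steady state, infusion rate equals elimination rate: rate in = CL × Css.
Rate = CL × Css = 6.300 × 9.87 = 62.18 mg/h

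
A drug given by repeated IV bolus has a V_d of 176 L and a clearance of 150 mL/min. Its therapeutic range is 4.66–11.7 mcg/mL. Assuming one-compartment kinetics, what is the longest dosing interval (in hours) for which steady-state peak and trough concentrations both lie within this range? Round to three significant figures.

18.0 h

CL = 150 mL/min × 60/1000 = 9.000 L/h
k = CL / Vd = 9.000 / 176.0 = 0.05114 h⁻¹
Between IV bolus doses, concentration decays as C = C₀·e^(−kτ), so C_peak/C_trough = e^(kτ).
τ_max = ln(C_peak/C_trough) / k = ln(11.7/4.66) / 0.05114 = 0.9206 / 0.05114 = 18.00 h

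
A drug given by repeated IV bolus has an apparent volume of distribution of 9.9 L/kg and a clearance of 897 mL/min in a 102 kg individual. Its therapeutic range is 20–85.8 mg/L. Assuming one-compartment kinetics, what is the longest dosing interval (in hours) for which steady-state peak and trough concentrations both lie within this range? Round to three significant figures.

Vd(total) = 102 kg × 9.9 L/kg = 1010 L
CL = 897 mL/min × 60/1000 = 53.82 L/h
k = CL / Vd = 53.82 / 1010 = 0.05329 h⁻¹
Between IV bolus doses, concentration decays as C = C₀·e^(−kτ), so C_peak/C_trough = e^(kτ).
τ_max = ln(C_peak/C_trough) / k = ln(85.8/20) / 0.05329 = 1.456 / 0.05329 = 27.32 h

27.3 h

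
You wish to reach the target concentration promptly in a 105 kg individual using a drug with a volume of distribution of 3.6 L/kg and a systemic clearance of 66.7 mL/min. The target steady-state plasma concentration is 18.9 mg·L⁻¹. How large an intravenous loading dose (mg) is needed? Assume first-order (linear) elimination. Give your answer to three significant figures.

Total Vd = 3.6 × 105 = 378.0 L
Loading dose depends on Vd (not clearance): it fills the distribution volume.
LD = Vd × C = 378.0 × 18.90 = 7144 mg

7140 mg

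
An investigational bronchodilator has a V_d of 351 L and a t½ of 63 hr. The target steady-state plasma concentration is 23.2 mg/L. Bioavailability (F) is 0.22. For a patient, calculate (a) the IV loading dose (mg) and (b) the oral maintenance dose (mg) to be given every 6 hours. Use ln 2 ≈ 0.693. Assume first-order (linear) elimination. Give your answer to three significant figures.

(a) 8140 mg; (b) 2440 mg

LD = Vd × C = 351.0 × 23.2 = 8143 mg
CL = 0.693 × Vd / t½ = 0.693 × 351.0 / 63 = 3.861 L/h
D = CL × Css × τ / F = 3.861 × 23.2 × 6 / 0.22 = 2443 mg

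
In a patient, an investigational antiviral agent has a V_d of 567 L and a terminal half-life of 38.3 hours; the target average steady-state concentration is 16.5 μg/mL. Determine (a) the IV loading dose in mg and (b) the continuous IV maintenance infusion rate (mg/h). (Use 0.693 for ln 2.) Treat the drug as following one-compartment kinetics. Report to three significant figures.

LD = Vd × C = 567.0 × 16.5 = 9356 mg
CL = 0.693 × Vd / t½ = 0.693 × 567.0 / 38.3 = 10.26 L/h
Infusion rate = CL × Css = 10.26 × 16.5 = 169.3 mg/h

(a) 9360 mg; (b) 169 mg/h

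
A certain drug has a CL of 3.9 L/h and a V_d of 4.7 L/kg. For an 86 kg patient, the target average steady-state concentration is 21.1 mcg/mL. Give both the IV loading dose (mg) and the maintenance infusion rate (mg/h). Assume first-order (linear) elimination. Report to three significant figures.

(a) 8530 mg; (b) 82.3 mg/h

Total Vd = 4.7 × 86 = 404.2 L
LD = Vd · C_target = 404.2 × 21.1 = 8529 mg
Infusion rate = 3.900 L/h × 21.1 mg/L = 82.29 mg/h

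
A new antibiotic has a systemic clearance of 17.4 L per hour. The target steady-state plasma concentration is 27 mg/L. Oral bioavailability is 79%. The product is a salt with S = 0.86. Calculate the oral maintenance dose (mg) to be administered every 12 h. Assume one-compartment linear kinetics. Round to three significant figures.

8300 mg

At steady state, dose per interval replaces the amount cleared in that interval: F·S·D/τ = CL·Css.
D = CL × Css × τ / F / S = 17.40 × 27 × 12 / 0.79 / 0.86 = 8298 mg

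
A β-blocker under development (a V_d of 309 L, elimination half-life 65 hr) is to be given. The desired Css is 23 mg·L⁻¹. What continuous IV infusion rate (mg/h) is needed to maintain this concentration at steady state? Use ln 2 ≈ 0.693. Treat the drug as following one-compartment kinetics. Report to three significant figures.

CL = 0.693 × Vd / t½ = 0.693 × 309.0 / 65 = 3.294 L/h
Infusion rate = CL × Css = 3.294 × 23 = 75.76 mg/h

75.8 mg/h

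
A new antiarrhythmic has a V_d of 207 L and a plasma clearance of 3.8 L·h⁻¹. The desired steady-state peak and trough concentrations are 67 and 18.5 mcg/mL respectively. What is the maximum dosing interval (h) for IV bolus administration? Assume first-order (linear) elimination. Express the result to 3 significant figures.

k = CL / Vd = 3.800 / 207.0 = 0.01836 h⁻¹
Between IV bolus doses, concentration decays as C = C₀·e^(−kτ), so C_peak/C_trough = e^(kτ).
τ_max = ln(C_peak/C_trough) / k = ln(67/18.5) / 0.01836 = 1.287 / 0.01836 = 70.10 h

70.1 h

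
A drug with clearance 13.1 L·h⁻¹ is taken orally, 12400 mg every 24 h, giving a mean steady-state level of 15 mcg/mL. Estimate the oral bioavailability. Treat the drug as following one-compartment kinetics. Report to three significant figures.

0.380

F·D/τ = CL·Css at steady state → F = CL·Css·τ / D.
F = 13.1 × 15 × 24 / 12400 = 0.380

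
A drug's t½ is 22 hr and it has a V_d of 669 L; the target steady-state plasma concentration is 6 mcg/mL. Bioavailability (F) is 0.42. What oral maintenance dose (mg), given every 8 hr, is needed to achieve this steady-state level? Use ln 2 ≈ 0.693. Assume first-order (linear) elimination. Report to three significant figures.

2410 mg

k = 0.693/22 = 0.03150 h⁻¹, so CL = k·Vd = 0.03150 × 669.0 = 21.07 L/h
D = CL × Css × τ / F = 21.07 × 6 × 8 / 0.42 = 2408 mg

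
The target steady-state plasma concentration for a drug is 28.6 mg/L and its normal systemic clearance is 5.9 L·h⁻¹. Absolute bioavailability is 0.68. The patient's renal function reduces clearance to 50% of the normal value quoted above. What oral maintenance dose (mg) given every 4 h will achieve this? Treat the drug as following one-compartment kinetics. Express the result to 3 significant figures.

Patient clearance = 0.5 × 5.900 = 2.950 L/h
D = CL × Css × τ / F = 2.950 × 28.6 × 4 / 0.68 = 496.3 mg

496 mg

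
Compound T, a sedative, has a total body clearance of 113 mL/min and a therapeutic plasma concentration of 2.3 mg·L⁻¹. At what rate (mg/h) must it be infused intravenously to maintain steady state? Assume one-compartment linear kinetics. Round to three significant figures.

15.6 mg/h

CL = 113 mL/min = 113 × 0.06 = 6.780 L/h
At steady state, infusion rate equals elimination rate: rate in = CL × Css.
R₀ = 6.780 × 2.3 = 15.59 mg/h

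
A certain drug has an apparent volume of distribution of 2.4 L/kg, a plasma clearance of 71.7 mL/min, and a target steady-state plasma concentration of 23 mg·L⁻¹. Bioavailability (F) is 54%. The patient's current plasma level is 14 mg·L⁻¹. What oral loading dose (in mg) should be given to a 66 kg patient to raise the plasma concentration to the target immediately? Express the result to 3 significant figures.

2640 mg

Vd(total) = 66 kg × 2.4 L/kg = 158.4 L
Concentration deficit ΔC = 23 − 14 = 9.000 mg/L
LD = Vd × ΔC / F = 158.4 × 9.000 / 0.54 = 2640 mg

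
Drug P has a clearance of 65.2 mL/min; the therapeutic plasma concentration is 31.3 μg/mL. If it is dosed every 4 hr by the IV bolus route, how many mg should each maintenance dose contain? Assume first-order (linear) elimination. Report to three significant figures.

490 mg

CL = 65.2 mL/min × 60/1000 = 3.912 L/h
At steady state, dose per interval replaces the amount cleared in that interval: D/τ = CL·Css.
D = CL × Css × τ = 3.912 × 31.3 × 4 = 489.8 mg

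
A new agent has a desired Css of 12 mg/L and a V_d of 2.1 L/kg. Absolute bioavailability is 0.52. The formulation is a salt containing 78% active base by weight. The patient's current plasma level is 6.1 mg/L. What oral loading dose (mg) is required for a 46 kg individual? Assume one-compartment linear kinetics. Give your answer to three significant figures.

1410 mg

Vd = 2.1 L/kg × 46 kg = 96.60 L
Concentration deficit ΔC = 12 − 6.1 = 5.900 mg/L
LD = Vd × ΔC / F / S = 96.60 × 5.900 / 0.52 / 0.78 = 1405 mg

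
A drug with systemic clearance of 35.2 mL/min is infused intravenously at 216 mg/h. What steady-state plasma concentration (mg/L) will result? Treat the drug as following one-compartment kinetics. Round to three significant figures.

102 mg/L

CL = 35.2 mL/min × 60/1000 = 2.112 L/h
Css = rate / CL = 216 / 2.112 = 102.3 mg/L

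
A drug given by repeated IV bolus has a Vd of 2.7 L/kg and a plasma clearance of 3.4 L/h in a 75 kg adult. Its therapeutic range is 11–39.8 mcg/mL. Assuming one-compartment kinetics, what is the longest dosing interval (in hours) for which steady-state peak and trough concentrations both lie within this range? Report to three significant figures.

Vd = 2.7 L/kg × 75 kg = 202.5 L
k = CL / Vd = 3.400 / 202.5 = 0.01679 h⁻¹
Between IV bolus doses, concentration decays as C = C₀·e^(−kτ), so C_peak/C_trough = e^(kτ).
τ_max = ln(C_peak/C_trough) / k = ln(39.8/11) / 0.01679 = 1.286 / 0.01679 = 76.59 h

76.6 h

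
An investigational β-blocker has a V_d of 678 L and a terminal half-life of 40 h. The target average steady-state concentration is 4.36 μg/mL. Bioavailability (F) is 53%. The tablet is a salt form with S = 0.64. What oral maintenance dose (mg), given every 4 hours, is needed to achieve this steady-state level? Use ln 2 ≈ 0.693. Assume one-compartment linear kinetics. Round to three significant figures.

CL = 0.693 × Vd / t½ = 0.693 × 678.0 / 40 = 11.75 L/h
D = CL × Css × τ / F / S = 11.75 × 4.36 × 4 / 0.53 / 0.64 = 604.1 mg

604 mg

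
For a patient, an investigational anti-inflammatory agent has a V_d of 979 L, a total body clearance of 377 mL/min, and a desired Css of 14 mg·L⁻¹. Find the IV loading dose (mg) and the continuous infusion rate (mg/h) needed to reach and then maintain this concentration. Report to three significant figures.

(a) 13700 mg; (b) 317 mg/h

Loading dose = Vd × C = 979.0 × 14 = 13710 mg
CL = 377 mL/min = 377 × 0.06 = 22.62 L/h
Maintenance infusion rate = CL × Css = 22.62 × 14 = 316.7 mg/h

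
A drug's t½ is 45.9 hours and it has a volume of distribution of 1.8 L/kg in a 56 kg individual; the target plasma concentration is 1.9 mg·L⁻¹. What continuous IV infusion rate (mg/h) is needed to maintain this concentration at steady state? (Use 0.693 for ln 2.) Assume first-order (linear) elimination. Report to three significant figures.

Vd(total) = 56 kg × 1.8 L/kg = 100.8 L
k = 0.693/45.9 = 0.01510 h⁻¹, so CL = k·Vd = 0.01510 × 100.8 = 1.522 L/h
Infusion rate = CL × Css = 1.522 × 1.9 = 2.892 mg/h

2.89 mg/h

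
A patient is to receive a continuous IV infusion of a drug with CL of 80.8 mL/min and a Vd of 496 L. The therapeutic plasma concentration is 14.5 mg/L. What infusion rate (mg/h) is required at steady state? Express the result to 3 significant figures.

70.3 mg/h

CL = 80.8 mL/min × 60/1000 = 4.848 L/h
R₀ = 4.848 × 14.5 = 70.30 mg/h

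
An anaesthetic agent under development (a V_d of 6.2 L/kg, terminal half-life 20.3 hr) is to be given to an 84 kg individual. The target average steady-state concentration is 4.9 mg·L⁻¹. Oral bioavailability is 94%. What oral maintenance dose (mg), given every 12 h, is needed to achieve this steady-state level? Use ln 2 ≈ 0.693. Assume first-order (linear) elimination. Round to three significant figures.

1110 mg

Vd = 6.2 L/kg × 84 kg = 520.8 L
CL = ln 2 · Vd / t½ = 0.693 × 520.8 / 20.3 = 17.78 L/h
D = CL × Css × τ / F = 17.78 × 4.9 × 12 / 0.94 = 1112 mg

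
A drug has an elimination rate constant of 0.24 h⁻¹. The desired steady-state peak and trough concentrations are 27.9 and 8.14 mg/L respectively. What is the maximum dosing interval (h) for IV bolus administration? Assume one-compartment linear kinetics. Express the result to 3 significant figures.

5.13 h

Between IV bolus doses, concentration decays as C = C₀·e^(−kτ), so C_peak/C_trough = e^(kτ).
τ_max = ln(C_peak/C_trough) / k = ln(27.9/8.14) / 0.2400 = 1.232 / 0.2400 = 5.133 h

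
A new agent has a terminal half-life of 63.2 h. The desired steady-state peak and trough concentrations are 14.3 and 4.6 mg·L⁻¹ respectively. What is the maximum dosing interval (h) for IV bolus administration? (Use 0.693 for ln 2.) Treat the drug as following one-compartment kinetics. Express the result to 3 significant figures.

k = 0.693 / t½ = 0.693 / 63.2 = 0.01097 h⁻¹
Between IV bolus doses, concentration decays as C = C₀·e^(−kτ), so C_peak/C_trough = e^(kτ).
τ_max = ln(C_peak/C_trough) / k = ln(14.3/4.6) / 0.01097 = 1.134 / 0.01097 = 103.4 h

103 h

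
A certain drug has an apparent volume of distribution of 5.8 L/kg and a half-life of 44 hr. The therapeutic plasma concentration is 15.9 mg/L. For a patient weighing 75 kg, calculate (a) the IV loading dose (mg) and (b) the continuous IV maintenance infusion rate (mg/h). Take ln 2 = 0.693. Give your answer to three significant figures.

(a) 6920 mg; (b) 109 mg/h

Total Vd = 5.8 × 75 = 435.0 L
LD = Vd × C = 435.0 × 15.9 = 6917 mg
CL = 0.693 × Vd / t½ = 0.693 × 435.0 / 44 = 6.851 L/h
Infusion rate = CL × Css = 6.851 × 15.9 = 108.9 mg/h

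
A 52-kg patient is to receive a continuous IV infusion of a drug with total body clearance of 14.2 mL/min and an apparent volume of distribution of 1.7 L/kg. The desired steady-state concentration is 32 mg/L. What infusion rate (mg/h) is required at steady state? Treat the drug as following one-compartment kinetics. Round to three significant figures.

27.3 mg/h

Convert clearance: 14.2 mL/min × 60 min/h ÷ 1000 mL/L = 0.8520 L/h
Infusion rate = CL · Css = 0.8520 L/h × 32 mg/L = 27.26 mg/h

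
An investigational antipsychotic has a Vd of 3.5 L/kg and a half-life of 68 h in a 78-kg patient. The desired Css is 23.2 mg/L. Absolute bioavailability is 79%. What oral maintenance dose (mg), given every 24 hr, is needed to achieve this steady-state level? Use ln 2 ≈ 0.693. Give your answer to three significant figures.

Vd(total) = 78 kg × 3.5 L/kg = 273.0 L
CL = 0.693 × Vd / t½ = 0.693 × 273.0 / 68 = 2.782 L/h
D = CL × Css × τ / F = 2.782 × 23.2 × 24 / 0.79 = 1961 mg

1960 mg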